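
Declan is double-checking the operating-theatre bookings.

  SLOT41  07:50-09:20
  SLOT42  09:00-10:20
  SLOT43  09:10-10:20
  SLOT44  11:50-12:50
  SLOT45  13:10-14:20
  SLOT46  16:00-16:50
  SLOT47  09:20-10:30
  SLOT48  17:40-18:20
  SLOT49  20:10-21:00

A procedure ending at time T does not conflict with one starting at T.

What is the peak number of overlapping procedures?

3

Sweep the timeline, counting +1 at each start and −1 at each end (ends before starts at a tie):
07:50 start SLOT41 → 1
09:00 start SLOT42 → 2
09:10 start SLOT43 → 3
09:20 end SLOT41 → 2
09:20 start SLOT47 → 3
10:20 end SLOT42 → 2
10:20 end SLOT43 → 1
10:30 end SLOT47 → 0
11:50 start SLOT44 → 1
12:50 end SLOT44 → 0
13:10 start SLOT45 → 1
14:20 end SLOT45 → 0
16:00 start SLOT46 → 1
16:50 end SLOT46 → 0
17:40 start SLOT48 → 1
18:20 end SLOT48 → 0
20:10 start SLOT49 → 1
21:00 end SLOT49 → 0
Peak is 3, at 09:10 (SLOT41, SLOT42, SLOT43).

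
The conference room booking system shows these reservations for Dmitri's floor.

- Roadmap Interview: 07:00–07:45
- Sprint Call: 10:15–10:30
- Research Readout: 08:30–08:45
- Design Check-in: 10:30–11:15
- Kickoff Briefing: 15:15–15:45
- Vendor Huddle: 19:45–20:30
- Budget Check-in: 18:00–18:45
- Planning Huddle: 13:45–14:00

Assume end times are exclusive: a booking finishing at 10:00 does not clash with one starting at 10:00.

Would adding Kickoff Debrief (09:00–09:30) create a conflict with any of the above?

Roadmap Interview: ends 07:45 at or before Kickoff Debrief starts 09:00 → clear.
Research Readout: ends 08:45 at or before Kickoff Debrief starts 09:00 → clear.
Sprint Call: starts 10:15 at or after Kickoff Debrief ends 09:30 → clear.
Design Check-in: starts 10:30 at or after Kickoff Debrief ends 09:30 → clear.
Planning Huddle: starts 13:45 at or after Kickoff Debrief ends 09:30 → clear.
Kickoff Briefing: starts 15:15 at or after Kickoff Debrief ends 09:30 → clear.
Budget Check-in: starts 18:00 at or after Kickoff Debrief ends 09:30 → clear.
Vendor Huddle: starts 19:45 at or after Kickoff Debrief ends 09:30 → clear.

No — it doesn't clash with anything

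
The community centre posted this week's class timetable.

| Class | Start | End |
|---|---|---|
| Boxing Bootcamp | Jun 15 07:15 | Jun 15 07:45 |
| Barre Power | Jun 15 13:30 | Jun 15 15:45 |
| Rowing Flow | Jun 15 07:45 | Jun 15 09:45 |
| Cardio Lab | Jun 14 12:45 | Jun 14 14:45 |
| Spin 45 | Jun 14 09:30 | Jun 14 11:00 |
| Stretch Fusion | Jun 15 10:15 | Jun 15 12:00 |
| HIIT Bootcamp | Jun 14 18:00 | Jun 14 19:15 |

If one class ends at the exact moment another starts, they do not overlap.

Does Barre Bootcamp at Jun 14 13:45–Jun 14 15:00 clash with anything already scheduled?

Yes — it overlaps Cardio Lab

Spin 45: ends Jun 14 11:00 at or before Barre Bootcamp starts Jun 14 13:45 → clear.
Cardio Lab: starts Jun 14 12:45 before Barre Bootcamp ends Jun 14 15:00, and ends Jun 14 14:45 after Barre Bootcamp starts Jun 14 13:45 → overlap.
HIIT Bootcamp: starts Jun 14 18:00 at or after Barre Bootcamp ends Jun 14 15:00 → clear.
Boxing Bootcamp: starts Jun 15 07:15 at or after Barre Bootcamp ends Jun 14 15:00 → clear.
Rowing Flow: starts Jun 15 07:45 at or after Barre Bootcamp ends Jun 14 15:00 → clear.
Stretch Fusion: starts Jun 15 10:15 at or after Barre Bootcamp ends Jun 14 15:00 → clear.
Barre Power: starts Jun 15 13:30 at or after Barre Bootcamp ends Jun 14 15:00 → clear.
Barre Bootcamp overlaps Cardio Lab.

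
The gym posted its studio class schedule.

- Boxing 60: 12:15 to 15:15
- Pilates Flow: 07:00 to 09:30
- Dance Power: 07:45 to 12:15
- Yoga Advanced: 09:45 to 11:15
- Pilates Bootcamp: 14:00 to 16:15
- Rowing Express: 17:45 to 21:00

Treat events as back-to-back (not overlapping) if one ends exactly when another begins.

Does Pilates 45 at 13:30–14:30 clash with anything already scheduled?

Pilates Flow: ends 09:30 at or before Pilates 45 starts 13:30 → clear.
Dance Power: ends 12:15 at or before Pilates 45 starts 13:30 → clear.
Yoga Advanced: ends 11:15 at or before Pilates 45 starts 13:30 → clear.
Boxing 60: starts 12:15 before Pilates 45 ends 14:30, and ends 15:15 after Pilates 45 starts 13:30 → overlap.
Pilates Bootcamp: starts 14:00 before Pilates 45 ends 14:30, and ends 16:15 after Pilates 45 starts 13:30 → overlap.
Rowing Express: starts 17:45 at or after Pilates 45 ends 14:30 → clear.
Pilates 45 overlaps Boxing 60, Pilates Bootcamp.

Yes — it overlaps Boxing 60, Pilates Bootcamp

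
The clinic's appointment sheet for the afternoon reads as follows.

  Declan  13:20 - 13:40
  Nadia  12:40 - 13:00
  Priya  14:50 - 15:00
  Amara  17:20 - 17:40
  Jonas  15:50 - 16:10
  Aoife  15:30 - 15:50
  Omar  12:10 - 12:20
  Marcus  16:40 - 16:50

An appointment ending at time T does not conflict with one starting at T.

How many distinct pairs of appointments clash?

Two intervals overlap when each starts before the other ends.
Sorted by start: Omar, Nadia, Declan, Priya, Aoife, Jonas, Marcus, Amara.
Nadia starts after Omar ends, so nothing later overlaps Omar either.
Declan starts after Nadia ends, so nothing later overlaps Nadia either.
Priya starts after Declan ends, so nothing later overlaps Declan either.
Aoife starts after Priya ends, so nothing later overlaps Priya either.
Jonas starts exactly when Aoife ends (back-to-back, no overlap), so nothing later overlaps Aoife either.
Marcus starts after Jonas ends, so nothing later overlaps Jonas either.
Amara starts after Marcus ends.
No pair overlaps.

0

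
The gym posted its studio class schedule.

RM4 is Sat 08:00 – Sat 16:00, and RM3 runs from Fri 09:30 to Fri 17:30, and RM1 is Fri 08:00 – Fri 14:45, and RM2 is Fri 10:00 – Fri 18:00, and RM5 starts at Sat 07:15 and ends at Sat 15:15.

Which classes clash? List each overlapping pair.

RM1 & RM2, RM1 & RM3, RM2 & RM3, RM4 & RM5

Sorted by start: RM1, RM3, RM2, RM5, RM4.
RM3 starts before RM1 ends → RM1 and RM3 overlap.
RM2 starts before RM1 ends → RM1 and RM2 overlap.
RM5 starts after RM1 ends, so nothing later overlaps RM1 either.
RM2 starts before RM3 ends → RM3 and RM2 overlap.
RM5 starts after RM3 ends, so nothing later overlaps RM3 either.
RM5 starts after RM2 ends, so nothing later overlaps RM2 either.
RM4 starts before RM5 ends → RM5 and RM4 overlap.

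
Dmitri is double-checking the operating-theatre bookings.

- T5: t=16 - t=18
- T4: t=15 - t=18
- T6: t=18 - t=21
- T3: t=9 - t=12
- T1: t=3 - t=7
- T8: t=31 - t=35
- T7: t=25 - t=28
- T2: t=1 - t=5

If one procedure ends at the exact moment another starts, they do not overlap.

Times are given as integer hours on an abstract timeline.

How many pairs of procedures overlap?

2

Sorted by start: T2, T1, T3, T4, T5, T6, T7, T8.
T1 starts before T2 ends → T2 and T1 overlap.
T3 starts after T2 ends, so nothing later overlaps T2 either.
T3 starts after T1 ends, so nothing later overlaps T1 either.
T4 starts after T3 ends, so nothing later overlaps T3 either.
T5 starts before T4 ends → T4 and T5 overlap.
T6 starts exactly when T4 ends (back-to-back, no overlap), so nothing later overlaps T4 either.
T6 starts exactly when T5 ends (back-to-back, no overlap), so nothing later overlaps T5 either.
T7 starts after T6 ends, so nothing later overlaps T6 either.
T8 starts after T7 ends.
Overlapping pairs: T1 & T2, T4 & T5 — 2 in total.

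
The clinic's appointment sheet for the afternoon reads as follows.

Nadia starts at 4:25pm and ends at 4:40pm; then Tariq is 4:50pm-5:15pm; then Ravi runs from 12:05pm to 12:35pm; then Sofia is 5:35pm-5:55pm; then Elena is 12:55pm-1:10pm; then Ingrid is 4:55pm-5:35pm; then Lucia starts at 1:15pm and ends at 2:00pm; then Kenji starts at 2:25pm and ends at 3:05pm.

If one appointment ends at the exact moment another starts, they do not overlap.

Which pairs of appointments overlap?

Ingrid & Tariq

Sorted by start: Ravi, Elena, Lucia, Kenji, Nadia, Tariq, Ingrid, Sofia.
Elena starts after Ravi ends, so Ravi has no further overlaps.
Lucia starts after Elena ends, so Elena has no further overlaps.
Kenji starts after Lucia ends, so Lucia has no further overlaps.
Nadia starts after Kenji ends, so Kenji has no further overlaps.
Tariq starts after Nadia ends, so Nadia has no further overlaps.
Ingrid starts before Tariq ends → Tariq and Ingrid overlap.
Sofia starts after Tariq ends.
Sofia starts exactly when Ingrid ends (back-to-back, no overlap).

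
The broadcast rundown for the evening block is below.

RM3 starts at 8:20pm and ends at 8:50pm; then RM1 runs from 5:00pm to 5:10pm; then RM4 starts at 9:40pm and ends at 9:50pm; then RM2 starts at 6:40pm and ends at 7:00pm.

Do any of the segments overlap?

Sorted by start: RM1, RM2, RM3, RM4.
RM2 starts after RM1 ends; RM1 is clear from here.
RM3 starts after RM2 ends; RM2 is clear from here.
RM4 starts after RM3 ends.
Every pair is clear; the schedule has no overlaps.

No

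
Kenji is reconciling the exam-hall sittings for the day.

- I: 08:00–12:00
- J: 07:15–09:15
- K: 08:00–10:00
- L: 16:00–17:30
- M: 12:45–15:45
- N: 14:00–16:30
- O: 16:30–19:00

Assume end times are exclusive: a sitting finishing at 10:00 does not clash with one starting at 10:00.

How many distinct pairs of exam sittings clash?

Sorted by start: J, I, K, M, N, L, O.
I starts before J ends → J and I overlap.
K starts before J ends → J and K overlap.
M starts after J ends — done with J.
K starts before I ends → I and K overlap.
M starts after I ends — done with I.
M starts after K ends — done with K.
N starts before M ends → M and N overlap.
L starts after M ends — done with M.
L starts before N ends → N and L overlap.
O starts exactly when N ends (back-to-back, no overlap).
O starts before L ends → L and O overlap.
Overlapping pairs: I & J, I & K, J & K, L & N, L & O, M & N — 6 in total.

6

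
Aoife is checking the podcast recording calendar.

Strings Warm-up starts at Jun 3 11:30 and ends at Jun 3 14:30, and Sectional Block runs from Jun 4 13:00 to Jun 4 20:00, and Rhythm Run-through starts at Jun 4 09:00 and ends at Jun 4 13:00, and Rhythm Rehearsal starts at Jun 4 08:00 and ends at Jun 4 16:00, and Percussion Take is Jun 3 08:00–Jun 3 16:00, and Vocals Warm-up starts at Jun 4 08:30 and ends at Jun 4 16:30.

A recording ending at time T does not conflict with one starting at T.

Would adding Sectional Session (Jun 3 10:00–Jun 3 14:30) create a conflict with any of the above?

Percussion Take: starts Jun 3 08:00 before Sectional Session ends Jun 3 14:30, and ends Jun 3 16:00 after Sectional Session starts Jun 3 10:00 → overlap.
Strings Warm-up: starts Jun 3 11:30 before Sectional Session ends Jun 3 14:30, and ends Jun 3 14:30 after Sectional Session starts Jun 3 10:00 → overlap.
Rhythm Rehearsal: starts Jun 4 08:00 at or after Sectional Session ends Jun 3 14:30 → clear.
Vocals Warm-up: starts Jun 4 08:30 at or after Sectional Session ends Jun 3 14:30 → clear.
Rhythm Run-through: starts Jun 4 09:00 at or after Sectional Session ends Jun 3 14:30 → clear.
Sectional Block: starts Jun 4 13:00 at or after Sectional Session ends Jun 3 14:30 → clear.
Sectional Session overlaps Percussion Take, Strings Warm-up.

Yes — it overlaps Percussion Take, Strings Warm-up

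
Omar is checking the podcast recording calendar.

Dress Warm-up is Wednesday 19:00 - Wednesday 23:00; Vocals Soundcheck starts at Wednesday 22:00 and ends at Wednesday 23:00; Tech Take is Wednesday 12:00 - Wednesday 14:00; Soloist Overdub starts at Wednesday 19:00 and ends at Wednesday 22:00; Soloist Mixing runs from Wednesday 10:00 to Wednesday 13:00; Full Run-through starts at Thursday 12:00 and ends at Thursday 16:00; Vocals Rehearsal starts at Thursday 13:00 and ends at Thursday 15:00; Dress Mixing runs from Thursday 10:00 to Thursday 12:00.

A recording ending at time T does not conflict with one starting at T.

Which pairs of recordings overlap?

Sorted by start: Soloist Mixing, Tech Take, Soloist Overdub, Dress Warm-up, Vocals Soundcheck, Dress Mixing, Full Run-through, Vocals Rehearsal.
Tech Take starts before Soloist Mixing ends → Soloist Mixing and Tech Take overlap.
Soloist Overdub starts after Soloist Mixing ends; Soloist Mixing is clear from here.
Soloist Overdub starts after Tech Take ends; Tech Take is clear from here.
Dress Warm-up starts before Soloist Overdub ends → Soloist Overdub and Dress Warm-up overlap.
Vocals Soundcheck starts exactly when Soloist Overdub ends (back-to-back, no overlap); Soloist Overdub is clear from here.
Vocals Soundcheck starts before Dress Warm-up ends → Dress Warm-up and Vocals Soundcheck overlap.
Dress Mixing starts after Dress Warm-up ends; Dress Warm-up is clear from here.
Dress Mixing starts after Vocals Soundcheck ends; Vocals Soundcheck is clear from here.
Full Run-through starts exactly when Dress Mixing ends (back-to-back, no overlap); Dress Mixing is clear from here.
Vocals Rehearsal starts before Full Run-through ends → Full Run-through and Vocals Rehearsal overlap.

Dress Warm-up & Soloist Overdub, Dress Warm-up & Vocals Soundcheck, Full Run-through & Vocals Rehearsal, Soloist Mixing & Tech Take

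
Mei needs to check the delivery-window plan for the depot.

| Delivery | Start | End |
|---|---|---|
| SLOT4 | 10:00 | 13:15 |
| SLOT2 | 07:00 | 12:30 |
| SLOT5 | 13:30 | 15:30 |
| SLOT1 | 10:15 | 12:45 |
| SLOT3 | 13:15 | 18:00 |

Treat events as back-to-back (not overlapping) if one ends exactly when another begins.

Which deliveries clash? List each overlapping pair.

Sorted by start: SLOT2, SLOT4, SLOT1, SLOT3, SLOT5.
SLOT4 starts before SLOT2 ends → SLOT2 and SLOT4 overlap.
SLOT1 starts before SLOT2 ends → SLOT2 and SLOT1 overlap.
SLOT3 starts after SLOT2 ends, so nothing later overlaps SLOT2 either.
SLOT1 starts before SLOT4 ends → SLOT4 and SLOT1 overlap.
SLOT3 starts exactly when SLOT4 ends (back-to-back, no overlap), so nothing later overlaps SLOT4 either.
SLOT3 starts after SLOT1 ends, so nothing later overlaps SLOT1 either.
SLOT5 starts before SLOT3 ends → SLOT3 and SLOT5 overlap.

SLOT1 & SLOT2, SLOT1 & SLOT4, SLOT2 & SLOT4, SLOT3 & SLOT5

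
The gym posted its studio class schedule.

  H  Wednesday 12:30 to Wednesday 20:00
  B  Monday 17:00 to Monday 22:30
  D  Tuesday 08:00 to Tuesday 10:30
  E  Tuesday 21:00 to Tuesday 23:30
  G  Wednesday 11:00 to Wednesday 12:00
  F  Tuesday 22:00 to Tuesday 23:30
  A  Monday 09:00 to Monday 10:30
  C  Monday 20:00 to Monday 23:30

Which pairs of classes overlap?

Sorted by start: A, B, C, D, E, F, G, H.
B starts after A ends; A is clear from here.
C starts before B ends → B and C overlap.
D starts after B ends; B is clear from here.
D starts after C ends; C is clear from here.
E starts after D ends; D is clear from here.
F starts before E ends → E and F overlap.
G starts after E ends; E is clear from here.
G starts after F ends; F is clear from here.
H starts after G ends.

B & C, E & F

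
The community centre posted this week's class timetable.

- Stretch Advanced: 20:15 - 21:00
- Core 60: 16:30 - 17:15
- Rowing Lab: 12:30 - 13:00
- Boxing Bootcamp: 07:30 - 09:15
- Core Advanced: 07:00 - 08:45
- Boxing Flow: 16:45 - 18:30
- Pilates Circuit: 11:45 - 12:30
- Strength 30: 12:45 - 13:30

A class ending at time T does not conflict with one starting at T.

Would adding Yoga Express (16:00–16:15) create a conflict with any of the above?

No — it doesn't clash with anything

Core Advanced: ends 08:45 at or before Yoga Express starts 16:00 → clear.
Boxing Bootcamp: ends 09:15 at or before Yoga Express starts 16:00 → clear.
Pilates Circuit: ends 12:30 at or before Yoga Express starts 16:00 → clear.
Rowing Lab: ends 13:00 at or before Yoga Express starts 16:00 → clear.
Strength 30: ends 13:30 at or before Yoga Express starts 16:00 → clear.
Core 60: starts 16:30 at or after Yoga Express ends 16:15 → clear.
Boxing Flow: starts 16:45 at or after Yoga Express ends 16:15 → clear.
Stretch Advanced: starts 20:15 at or after Yoga Express ends 16:15 → clear.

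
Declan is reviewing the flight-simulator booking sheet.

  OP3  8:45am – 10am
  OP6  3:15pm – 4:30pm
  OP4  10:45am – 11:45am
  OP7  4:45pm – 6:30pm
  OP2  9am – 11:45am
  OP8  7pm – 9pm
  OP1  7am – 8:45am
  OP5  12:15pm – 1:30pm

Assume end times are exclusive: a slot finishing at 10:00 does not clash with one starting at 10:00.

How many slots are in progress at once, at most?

2

Walk through starts and ends in time order (an end at T is processed before a start at T):
7am start OP1 → 1
8:45am end OP1 → 0
8:45am start OP3 → 1
9am start OP2 → 2
10am end OP3 → 1
10:45am start OP4 → 2
11:45am end OP2 → 1
11:45am end OP4 → 0
12:15pm start OP5 → 1
1:30pm end OP5 → 0
3:15pm start OP6 → 1
4:30pm end OP6 → 0
4:45pm start OP7 → 1
6:30pm end OP7 → 0
7pm start OP8 → 1
9pm end OP8 → 0
Peak is 2, at 9am (OP2, OP3).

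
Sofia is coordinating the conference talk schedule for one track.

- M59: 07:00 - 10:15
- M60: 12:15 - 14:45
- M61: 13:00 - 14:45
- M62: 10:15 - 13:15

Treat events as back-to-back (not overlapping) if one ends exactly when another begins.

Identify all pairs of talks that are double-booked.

M60 & M61, M60 & M62, M61 & M62

Sorted by start: M59, M62, M60, M61.
M62 starts exactly when M59 ends (back-to-back, no overlap), so nothing later overlaps M59 either.
M60 starts before M62 ends → M62 and M60 overlap.
M61 starts before M62 ends → M62 and M61 overlap.
M61 starts before M60 ends → M60 and M61 overlap.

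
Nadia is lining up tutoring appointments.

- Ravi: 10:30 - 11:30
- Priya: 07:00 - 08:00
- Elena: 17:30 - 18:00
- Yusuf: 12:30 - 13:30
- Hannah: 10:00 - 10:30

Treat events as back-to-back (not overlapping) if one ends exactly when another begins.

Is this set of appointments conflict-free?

Sorted by start: Priya, Hannah, Ravi, Yusuf, Elena.
Hannah starts after Priya ends; Priya is clear from here.
Ravi starts exactly when Hannah ends (back-to-back, no overlap); Hannah is clear from here.
Yusuf starts after Ravi ends; Ravi is clear from here.
Elena starts after Yusuf ends.
Every pair is clear; the schedule has no overlaps.

Yes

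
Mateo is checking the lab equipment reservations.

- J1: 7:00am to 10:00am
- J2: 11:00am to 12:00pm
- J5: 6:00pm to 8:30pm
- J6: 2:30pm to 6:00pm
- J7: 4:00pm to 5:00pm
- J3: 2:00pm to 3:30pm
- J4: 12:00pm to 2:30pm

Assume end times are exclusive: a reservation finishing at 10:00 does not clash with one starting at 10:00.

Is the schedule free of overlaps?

No

Sorted by start: J1, J2, J4, J3, J6, J7, J5.
J2 starts after J1 ends, so J1 has no further overlaps.
J4 starts exactly when J2 ends (back-to-back, no overlap), so J2 has no further overlaps.
J3 starts before J4 ends → J4 and J3 overlap.
That's a conflict, so the schedule is not conflict-free.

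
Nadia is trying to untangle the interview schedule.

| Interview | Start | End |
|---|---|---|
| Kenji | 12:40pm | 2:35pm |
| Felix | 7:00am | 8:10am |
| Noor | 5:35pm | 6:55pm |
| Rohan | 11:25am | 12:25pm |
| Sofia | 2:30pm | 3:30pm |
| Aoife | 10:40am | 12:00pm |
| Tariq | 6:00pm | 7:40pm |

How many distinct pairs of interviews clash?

3

Sorted by start: Felix, Aoife, Rohan, Kenji, Sofia, Noor, Tariq.
Aoife starts after Felix ends, so Felix has no further overlaps.
Rohan starts before Aoife ends → Aoife and Rohan overlap.
Kenji starts after Aoife ends, so Aoife has no further overlaps.
Kenji starts after Rohan ends, so Rohan has no further overlaps.
Sofia starts before Kenji ends → Kenji and Sofia overlap.
Noor starts after Kenji ends, so Kenji has no further overlaps.
Noor starts after Sofia ends, so Sofia has no further overlaps.
Tariq starts before Noor ends → Noor and Tariq overlap.
Overlapping pairs: Aoife & Rohan, Kenji & Sofia, Noor & Tariq — 3 in total.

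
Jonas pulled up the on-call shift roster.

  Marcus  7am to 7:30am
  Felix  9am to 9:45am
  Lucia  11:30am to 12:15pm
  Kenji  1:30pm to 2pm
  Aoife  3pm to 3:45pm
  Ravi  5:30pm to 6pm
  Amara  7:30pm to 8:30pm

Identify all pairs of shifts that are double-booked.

Two intervals overlap when each starts before the other ends.
Sorted by start: Marcus, Felix, Lucia, Kenji, Aoife, Ravi, Amara.
Felix starts after Marcus ends — done with Marcus.
Lucia starts after Felix ends — done with Felix.
Kenji starts after Lucia ends — done with Lucia.
Aoife starts after Kenji ends — done with Kenji.
Ravi starts after Aoife ends — done with Aoife.
Amara starts after Ravi ends.

none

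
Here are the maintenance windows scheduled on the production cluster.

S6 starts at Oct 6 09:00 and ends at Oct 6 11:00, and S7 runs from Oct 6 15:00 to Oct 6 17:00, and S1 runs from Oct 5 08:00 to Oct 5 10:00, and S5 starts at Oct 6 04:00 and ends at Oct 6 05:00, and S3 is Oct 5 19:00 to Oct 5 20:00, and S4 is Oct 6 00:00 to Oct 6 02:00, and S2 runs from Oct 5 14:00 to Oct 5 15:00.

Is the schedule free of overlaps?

Check each pair: they overlap iff neither finishes before the other starts.
Sorted by start: S1, S2, S3, S4, S5, S6, S7.
S2 starts after S1 ends — done with S1.
S3 starts after S2 ends — done with S2.
S4 starts after S3 ends — done with S3.
S5 starts after S4 ends — done with S4.
S6 starts after S5 ends — done with S5.
S7 starts after S6 ends.
Every pair is clear; the schedule has no overlaps.

Yes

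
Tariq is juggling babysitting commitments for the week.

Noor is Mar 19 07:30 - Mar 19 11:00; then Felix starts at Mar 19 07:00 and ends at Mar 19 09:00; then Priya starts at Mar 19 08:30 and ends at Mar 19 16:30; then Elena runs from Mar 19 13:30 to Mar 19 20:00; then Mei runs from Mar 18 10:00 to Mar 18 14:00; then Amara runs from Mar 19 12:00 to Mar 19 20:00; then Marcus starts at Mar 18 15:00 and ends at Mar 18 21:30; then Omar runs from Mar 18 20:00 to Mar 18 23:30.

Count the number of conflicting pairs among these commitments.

7

Sorted by start: Mei, Marcus, Omar, Felix, Noor, Priya, Amara, Elena.
Marcus starts after Mei ends; Mei is clear from here.
Omar starts before Marcus ends → Marcus and Omar overlap.
Felix starts after Marcus ends; Marcus is clear from here.
Felix starts after Omar ends; Omar is clear from here.
Noor starts before Felix ends → Felix and Noor overlap.
Priya starts before Felix ends → Felix and Priya overlap.
Amara starts after Felix ends; Felix is clear from here.
Priya starts before Noor ends → Noor and Priya overlap.
Amara starts after Noor ends; Noor is clear from here.
Amara starts before Priya ends → Priya and Amara overlap.
Elena starts before Priya ends → Priya and Elena overlap.
Elena starts before Amara ends → Amara and Elena overlap.
Overlapping pairs: Amara & Elena, Amara & Priya, Elena & Priya, Felix & Noor, Felix & Priya, Marcus & Omar, Noor & Priya — 7 in total.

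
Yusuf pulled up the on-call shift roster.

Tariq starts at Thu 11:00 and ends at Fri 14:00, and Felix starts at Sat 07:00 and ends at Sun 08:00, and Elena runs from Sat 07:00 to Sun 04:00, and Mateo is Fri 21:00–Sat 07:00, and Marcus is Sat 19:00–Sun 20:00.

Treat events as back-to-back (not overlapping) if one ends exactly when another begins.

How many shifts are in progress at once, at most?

3

Sort all start/end points and keep a running count:
Thu 11:00 start Tariq → 1
Fri 14:00 end Tariq → 0
Fri 21:00 start Mateo → 1
Sat 07:00 end Mateo → 0
Sat 07:00 start Elena → 1
Sat 07:00 start Felix → 2
Sat 19:00 start Marcus → 3
Sun 04:00 end Elena → 2
Sun 08:00 end Felix → 1
Sun 20:00 end Marcus → 0
Peak is 3, at Sat 19:00 (Elena, Felix, Marcus).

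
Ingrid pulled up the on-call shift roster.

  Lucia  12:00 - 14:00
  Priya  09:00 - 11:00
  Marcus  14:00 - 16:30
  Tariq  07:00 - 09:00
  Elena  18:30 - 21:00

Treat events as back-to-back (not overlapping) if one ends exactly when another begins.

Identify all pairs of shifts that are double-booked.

Check each pair: they overlap iff neither finishes before the other starts.
Sorted by start: Tariq, Priya, Lucia, Marcus, Elena.
Priya starts exactly when Tariq ends (back-to-back, no overlap), so Tariq has no further overlaps.
Lucia starts after Priya ends, so Priya has no further overlaps.
Marcus starts exactly when Lucia ends (back-to-back, no overlap), so Lucia has no further overlaps.
Elena starts after Marcus ends.

none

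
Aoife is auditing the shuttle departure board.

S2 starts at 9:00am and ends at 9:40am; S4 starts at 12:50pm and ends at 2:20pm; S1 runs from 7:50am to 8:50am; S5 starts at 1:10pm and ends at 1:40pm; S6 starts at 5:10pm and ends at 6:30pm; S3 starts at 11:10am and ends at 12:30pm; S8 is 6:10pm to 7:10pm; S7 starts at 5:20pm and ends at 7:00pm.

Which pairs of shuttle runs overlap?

S4 & S5, S6 & S7, S6 & S8, S7 & S8

Sorted by start: S1, S2, S3, S4, S5, S6, S7, S8.
S2 starts after S1 ends, so S1 has no further overlaps.
S3 starts after S2 ends, so S2 has no further overlaps.
S4 starts after S3 ends, so S3 has no further overlaps.
S5 starts before S4 ends → S4 and S5 overlap.
S6 starts after S4 ends, so S4 has no further overlaps.
S6 starts after S5 ends, so S5 has no further overlaps.
S7 starts before S6 ends → S6 and S7 overlap.
S8 starts before S6 ends → S6 and S8 overlap.
S8 starts before S7 ends → S7 and S8 overlap.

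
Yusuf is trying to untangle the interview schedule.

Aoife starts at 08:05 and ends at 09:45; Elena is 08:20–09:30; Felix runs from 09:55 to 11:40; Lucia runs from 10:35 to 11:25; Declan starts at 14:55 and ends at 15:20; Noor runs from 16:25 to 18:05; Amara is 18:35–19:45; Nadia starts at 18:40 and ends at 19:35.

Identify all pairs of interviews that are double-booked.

Sorted by start: Aoife, Elena, Felix, Lucia, Declan, Noor, Amara, Nadia.
Elena starts before Aoife ends → Aoife and Elena overlap.
Felix starts after Aoife ends — done with Aoife.
Felix starts after Elena ends — done with Elena.
Lucia starts before Felix ends → Felix and Lucia overlap.
Declan starts after Felix ends — done with Felix.
Declan starts after Lucia ends — done with Lucia.
Noor starts after Declan ends — done with Declan.
Amara starts after Noor ends — done with Noor.
Nadia starts before Amara ends → Amara and Nadia overlap.

Amara & Nadia, Aoife & Elena, Felix & Lucia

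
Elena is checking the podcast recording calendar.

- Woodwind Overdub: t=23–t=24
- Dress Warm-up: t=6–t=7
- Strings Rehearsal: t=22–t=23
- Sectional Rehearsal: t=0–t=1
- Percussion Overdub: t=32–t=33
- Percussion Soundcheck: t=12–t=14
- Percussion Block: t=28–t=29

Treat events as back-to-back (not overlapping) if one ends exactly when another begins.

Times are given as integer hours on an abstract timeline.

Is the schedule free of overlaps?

Check each pair: they overlap iff neither finishes before the other starts.
Sorted by start: Sectional Rehearsal, Dress Warm-up, Percussion Soundcheck, Strings Rehearsal, Woodwind Overdub, Percussion Block, Percussion Overdub.
Dress Warm-up starts after Sectional Rehearsal ends, so Sectional Rehearsal has no further overlaps.
Percussion Soundcheck starts after Dress Warm-up ends, so Dress Warm-up has no further overlaps.
Strings Rehearsal starts after Percussion Soundcheck ends, so Percussion Soundcheck has no further overlaps.
Woodwind Overdub starts exactly when Strings Rehearsal ends (back-to-back, no overlap), so Strings Rehearsal has no further overlaps.
Percussion Block starts after Woodwind Overdub ends, so Woodwind Overdub has no further overlaps.
Percussion Overdub starts after Percussion Block ends.
Every pair is clear; the schedule has no overlaps.

Yes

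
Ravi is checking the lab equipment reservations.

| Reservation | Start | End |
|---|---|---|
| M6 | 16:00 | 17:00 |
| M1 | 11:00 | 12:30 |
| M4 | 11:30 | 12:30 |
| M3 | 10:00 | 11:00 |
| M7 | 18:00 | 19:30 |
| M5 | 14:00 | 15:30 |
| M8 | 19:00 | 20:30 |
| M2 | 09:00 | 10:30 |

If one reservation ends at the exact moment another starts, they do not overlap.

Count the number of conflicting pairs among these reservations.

3

Sorted by start: M2, M3, M1, M4, M5, M6, M7, M8.
M3 starts before M2 ends → M2 and M3 overlap.
M1 starts after M2 ends — done with M2.
M1 starts exactly when M3 ends (back-to-back, no overlap) — done with M3.
M4 starts before M1 ends → M1 and M4 overlap.
M5 starts after M1 ends — done with M1.
M5 starts after M4 ends — done with M4.
M6 starts after M5 ends — done with M5.
M7 starts after M6 ends — done with M6.
M8 starts before M7 ends → M7 and M8 overlap.
Overlapping pairs: M1 & M4, M2 & M3, M7 & M8 — 3 in total.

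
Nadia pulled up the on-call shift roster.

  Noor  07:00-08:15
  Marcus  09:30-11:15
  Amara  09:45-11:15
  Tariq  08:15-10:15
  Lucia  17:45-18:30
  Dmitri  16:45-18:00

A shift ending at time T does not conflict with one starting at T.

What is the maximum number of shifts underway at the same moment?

3

Walk through starts and ends in time order (an end at T is processed before a start at T):
07:00 start Noor → 1
08:15 end Noor → 0
08:15 start Tariq → 1
09:30 start Marcus → 2
09:45 start Amara → 3
10:15 end Tariq → 2
11:15 end Amara → 1
11:15 end Marcus → 0
16:45 start Dmitri → 1
17:45 start Lucia → 2
18:00 end Dmitri → 1
18:30 end Lucia → 0
Peak is 3, at 09:45 (Amara, Marcus, Tariq).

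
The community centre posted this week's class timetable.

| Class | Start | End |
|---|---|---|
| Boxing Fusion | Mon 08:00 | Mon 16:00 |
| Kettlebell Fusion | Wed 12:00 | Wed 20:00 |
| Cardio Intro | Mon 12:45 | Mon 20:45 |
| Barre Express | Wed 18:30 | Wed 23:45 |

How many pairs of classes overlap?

Sorted by start: Boxing Fusion, Cardio Intro, Kettlebell Fusion, Barre Express.
Cardio Intro starts before Boxing Fusion ends → Boxing Fusion and Cardio Intro overlap.
Kettlebell Fusion starts after Boxing Fusion ends, so nothing later overlaps Boxing Fusion either.
Kettlebell Fusion starts after Cardio Intro ends, so nothing later overlaps Cardio Intro either.
Barre Express starts before Kettlebell Fusion ends → Kettlebell Fusion and Barre Express overlap.
Overlapping pairs: Barre Express & Kettlebell Fusion, Boxing Fusion & Cardio Intro — 2 in total.

2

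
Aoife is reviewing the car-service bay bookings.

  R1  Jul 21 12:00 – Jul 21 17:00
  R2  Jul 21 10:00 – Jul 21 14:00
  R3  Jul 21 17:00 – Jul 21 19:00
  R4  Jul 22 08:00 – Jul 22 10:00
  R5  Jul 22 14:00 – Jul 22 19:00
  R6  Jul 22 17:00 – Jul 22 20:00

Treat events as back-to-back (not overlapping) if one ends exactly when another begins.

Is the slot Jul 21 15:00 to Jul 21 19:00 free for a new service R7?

No — it overlaps R1, R3

R2: ends Jul 21 14:00 at or before R7 starts Jul 21 15:00 → clear.
R1: starts Jul 21 12:00 before R7 ends Jul 21 19:00, and ends Jul 21 17:00 after R7 starts Jul 21 15:00 → overlap.
R3: starts Jul 21 17:00 before R7 ends Jul 21 19:00, and ends Jul 21 19:00 after R7 starts Jul 21 15:00 → overlap.
R4: starts Jul 22 08:00 at or after R7 ends Jul 21 19:00 → clear.
R5: starts Jul 22 14:00 at or after R7 ends Jul 21 19:00 → clear.
R6: starts Jul 22 17:00 at or after R7 ends Jul 21 19:00 → clear.
R7 overlaps R1, R3.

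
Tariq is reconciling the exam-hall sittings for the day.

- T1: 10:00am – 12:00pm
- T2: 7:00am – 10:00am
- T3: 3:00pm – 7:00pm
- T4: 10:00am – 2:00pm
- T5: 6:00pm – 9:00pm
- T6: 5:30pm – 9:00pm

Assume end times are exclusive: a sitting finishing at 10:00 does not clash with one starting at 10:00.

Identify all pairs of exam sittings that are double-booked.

T1 & T4, T3 & T5, T3 & T6, T5 & T6

Two intervals overlap when each starts before the other ends.
Sorted by start: T2, T1, T4, T3, T6, T5.
T1 starts exactly when T2 ends (back-to-back, no overlap); T2 is clear from here.
T4 starts before T1 ends → T1 and T4 overlap.
T3 starts after T1 ends; T1 is clear from here.
T3 starts after T4 ends; T4 is clear from here.
T6 starts before T3 ends → T3 and T6 overlap.
T5 starts before T3 ends → T3 and T5 overlap.
T5 starts before T6 ends → T6 and T5 overlap.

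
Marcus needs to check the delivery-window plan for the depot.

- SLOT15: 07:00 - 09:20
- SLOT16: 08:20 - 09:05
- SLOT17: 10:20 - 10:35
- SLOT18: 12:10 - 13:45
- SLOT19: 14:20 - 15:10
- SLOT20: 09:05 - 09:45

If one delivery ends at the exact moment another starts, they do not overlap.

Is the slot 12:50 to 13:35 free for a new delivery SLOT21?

No — it overlaps SLOT18

SLOT15: ends 09:20 at or before SLOT21 starts 12:50 → clear.
SLOT16: ends 09:05 at or before SLOT21 starts 12:50 → clear.
SLOT20: ends 09:45 at or before SLOT21 starts 12:50 → clear.
SLOT17: ends 10:35 at or before SLOT21 starts 12:50 → clear.
SLOT18: starts 12:10 before SLOT21 ends 13:35, and ends 13:45 after SLOT21 starts 12:50 → overlap.
SLOT19: starts 14:20 at or after SLOT21 ends 13:35 → clear.
SLOT21 overlaps SLOT18.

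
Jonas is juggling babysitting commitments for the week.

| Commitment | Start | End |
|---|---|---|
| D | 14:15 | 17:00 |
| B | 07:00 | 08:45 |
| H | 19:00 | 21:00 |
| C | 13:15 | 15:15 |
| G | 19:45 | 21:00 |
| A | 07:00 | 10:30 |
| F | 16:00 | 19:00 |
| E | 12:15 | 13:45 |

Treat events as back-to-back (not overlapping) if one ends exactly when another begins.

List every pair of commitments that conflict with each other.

A & B, C & D, C & E, D & F, G & H

Sorted by start: A, B, E, C, D, F, H, G.
B starts before A ends → A and B overlap.
E starts after A ends; A is clear from here.
E starts after B ends; B is clear from here.
C starts before E ends → E and C overlap.
D starts after E ends; E is clear from here.
D starts before C ends → C and D overlap.
F starts after C ends; C is clear from here.
F starts before D ends → D and F overlap.
H starts after D ends; D is clear from here.
H starts exactly when F ends (back-to-back, no overlap); F is clear from here.
G starts before H ends → H and G overlap.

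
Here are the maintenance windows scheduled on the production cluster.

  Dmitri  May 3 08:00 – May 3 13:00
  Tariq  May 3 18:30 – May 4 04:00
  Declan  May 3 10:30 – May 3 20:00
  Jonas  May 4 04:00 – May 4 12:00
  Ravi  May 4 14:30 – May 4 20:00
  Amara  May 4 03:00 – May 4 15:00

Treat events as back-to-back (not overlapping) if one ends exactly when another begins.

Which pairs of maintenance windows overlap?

Sorted by start: Dmitri, Declan, Tariq, Amara, Jonas, Ravi.
Declan starts before Dmitri ends → Dmitri and Declan overlap.
Tariq starts after Dmitri ends — done with Dmitri.
Tariq starts before Declan ends → Declan and Tariq overlap.
Amara starts after Declan ends — done with Declan.
Amara starts before Tariq ends → Tariq and Amara overlap.
Jonas starts exactly when Tariq ends (back-to-back, no overlap) — done with Tariq.
Jonas starts before Amara ends → Amara and Jonas overlap.
Ravi starts before Amara ends → Amara and Ravi overlap.
Ravi starts after Jonas ends.

Amara & Jonas, Amara & Ravi, Amara & Tariq, Declan & Dmitri, Declan & Tariq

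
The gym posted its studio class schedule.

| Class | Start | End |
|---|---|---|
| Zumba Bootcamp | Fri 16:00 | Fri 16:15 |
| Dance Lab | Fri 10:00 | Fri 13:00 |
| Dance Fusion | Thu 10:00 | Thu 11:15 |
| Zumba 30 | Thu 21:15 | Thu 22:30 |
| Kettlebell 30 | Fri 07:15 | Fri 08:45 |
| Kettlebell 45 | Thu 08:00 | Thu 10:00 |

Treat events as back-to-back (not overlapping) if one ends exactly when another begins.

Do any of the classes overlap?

Sorted by start: Kettlebell 45, Dance Fusion, Zumba 30, Kettlebell 30, Dance Lab, Zumba Bootcamp.
Dance Fusion starts exactly when Kettlebell 45 ends (back-to-back, no overlap), so Kettlebell 45 has no further overlaps.
Zumba 30 starts after Dance Fusion ends, so Dance Fusion has no further overlaps.
Kettlebell 30 starts after Zumba 30 ends, so Zumba 30 has no further overlaps.
Dance Lab starts after Kettlebell 30 ends, so Kettlebell 30 has no further overlaps.
Zumba Bootcamp starts after Dance Lab ends.
Every pair is clear; the schedule has no overlaps.

No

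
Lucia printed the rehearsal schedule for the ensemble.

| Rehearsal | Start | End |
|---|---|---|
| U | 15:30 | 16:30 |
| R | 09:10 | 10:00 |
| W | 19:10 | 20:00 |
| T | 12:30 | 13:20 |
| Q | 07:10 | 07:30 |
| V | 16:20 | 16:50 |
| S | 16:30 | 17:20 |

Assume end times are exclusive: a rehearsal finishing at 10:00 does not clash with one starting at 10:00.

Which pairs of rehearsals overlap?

S & V, U & V

Sorted by start: Q, R, T, U, V, S, W.
R starts after Q ends, so nothing later overlaps Q either.
T starts after R ends, so nothing later overlaps R either.
U starts after T ends, so nothing later overlaps T either.
V starts before U ends → U and V overlap.
S starts exactly when U ends (back-to-back, no overlap), so nothing later overlaps U either.
S starts before V ends → V and S overlap.
W starts after V ends.
W starts after S ends.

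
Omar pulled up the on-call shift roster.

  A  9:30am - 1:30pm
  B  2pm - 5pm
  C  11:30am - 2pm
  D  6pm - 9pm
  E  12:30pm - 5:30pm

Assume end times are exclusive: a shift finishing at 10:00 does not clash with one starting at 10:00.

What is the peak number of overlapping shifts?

Sweep the timeline, counting +1 at each start and −1 at each end (ends before starts at a tie):
9:30am start A → 1
11:30am start C → 2
12:30pm start E → 3
1:30pm end A → 2
2pm end C → 1
2pm start B → 2
5pm end B → 1
5:30pm end E → 0
6pm start D → 1
9pm end D → 0
Peak is 3, at 12:30pm (A, C, E).

3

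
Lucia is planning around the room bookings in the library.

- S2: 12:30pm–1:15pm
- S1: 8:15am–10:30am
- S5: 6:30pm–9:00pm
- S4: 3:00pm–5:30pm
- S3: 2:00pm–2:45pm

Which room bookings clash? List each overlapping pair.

Sorted by start: S1, S2, S3, S4, S5.
S2 starts after S1 ends, so nothing later overlaps S1 either.
S3 starts after S2 ends, so nothing later overlaps S2 either.
S4 starts after S3 ends, so nothing later overlaps S3 either.
S5 starts after S4 ends.

no conflicts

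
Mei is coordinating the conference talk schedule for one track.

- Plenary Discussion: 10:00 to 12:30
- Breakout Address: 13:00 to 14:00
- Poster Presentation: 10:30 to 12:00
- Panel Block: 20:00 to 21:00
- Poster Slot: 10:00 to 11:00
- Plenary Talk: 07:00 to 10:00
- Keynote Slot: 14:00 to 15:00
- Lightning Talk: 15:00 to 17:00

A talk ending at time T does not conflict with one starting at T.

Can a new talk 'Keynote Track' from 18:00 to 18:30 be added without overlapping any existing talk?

Plenary Talk: ends 10:00 at or before Keynote Track starts 18:00 → clear.
Poster Slot: ends 11:00 at or before Keynote Track starts 18:00 → clear.
Plenary Discussion: ends 12:30 at or before Keynote Track starts 18:00 → clear.
Poster Presentation: ends 12:00 at or before Keynote Track starts 18:00 → clear.
Breakout Address: ends 14:00 at or before Keynote Track starts 18:00 → clear.
Keynote Slot: ends 15:00 at or before Keynote Track starts 18:00 → clear.
Lightning Talk: ends 17:00 at or before Keynote Track starts 18:00 → clear.
Panel Block: starts 20:00 at or after Keynote Track ends 18:30 → clear.

Yes — the slot is free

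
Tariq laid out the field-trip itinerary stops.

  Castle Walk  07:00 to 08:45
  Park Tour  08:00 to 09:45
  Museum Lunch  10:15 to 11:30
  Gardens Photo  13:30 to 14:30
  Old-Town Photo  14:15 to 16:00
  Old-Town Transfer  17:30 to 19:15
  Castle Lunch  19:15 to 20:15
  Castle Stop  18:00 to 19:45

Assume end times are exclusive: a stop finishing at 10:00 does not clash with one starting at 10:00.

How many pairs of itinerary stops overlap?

4

Sorted by start: Castle Walk, Park Tour, Museum Lunch, Gardens Photo, Old-Town Photo, Old-Town Transfer, Castle Stop, Castle Lunch.
Park Tour starts before Castle Walk ends → Castle Walk and Park Tour overlap.
Museum Lunch starts after Castle Walk ends, so Castle Walk has no further overlaps.
Museum Lunch starts after Park Tour ends, so Park Tour has no further overlaps.
Gardens Photo starts after Museum Lunch ends, so Museum Lunch has no further overlaps.
Old-Town Photo starts before Gardens Photo ends → Gardens Photo and Old-Town Photo overlap.
Old-Town Transfer starts after Gardens Photo ends, so Gardens Photo has no further overlaps.
Old-Town Transfer starts after Old-Town Photo ends, so Old-Town Photo has no further overlaps.
Castle Stop starts before Old-Town Transfer ends → Old-Town Transfer and Castle Stop overlap.
Castle Lunch starts exactly when Old-Town Transfer ends (back-to-back, no overlap).
Castle Lunch starts before Castle Stop ends → Castle Stop and Castle Lunch overlap.
Overlapping pairs: Castle Lunch & Castle Stop, Castle Stop & Old-Town Transfer, Castle Walk & Park Tour, Gardens Photo & Old-Town Photo — 4 in total.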